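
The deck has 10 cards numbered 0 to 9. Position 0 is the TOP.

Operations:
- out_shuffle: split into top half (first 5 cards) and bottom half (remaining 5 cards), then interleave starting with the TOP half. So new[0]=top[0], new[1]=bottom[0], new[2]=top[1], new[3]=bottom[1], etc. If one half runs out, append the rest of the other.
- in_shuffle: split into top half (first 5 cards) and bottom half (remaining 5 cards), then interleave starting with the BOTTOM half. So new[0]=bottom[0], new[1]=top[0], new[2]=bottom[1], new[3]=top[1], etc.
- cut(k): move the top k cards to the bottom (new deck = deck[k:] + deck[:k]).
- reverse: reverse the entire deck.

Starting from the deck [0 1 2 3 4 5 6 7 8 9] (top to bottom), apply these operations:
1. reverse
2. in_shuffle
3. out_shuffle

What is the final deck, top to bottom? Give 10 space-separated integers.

Answer: 4 7 9 1 3 6 8 0 2 5

Derivation:
After op 1 (reverse): [9 8 7 6 5 4 3 2 1 0]
After op 2 (in_shuffle): [4 9 3 8 2 7 1 6 0 5]
After op 3 (out_shuffle): [4 7 9 1 3 6 8 0 2 5]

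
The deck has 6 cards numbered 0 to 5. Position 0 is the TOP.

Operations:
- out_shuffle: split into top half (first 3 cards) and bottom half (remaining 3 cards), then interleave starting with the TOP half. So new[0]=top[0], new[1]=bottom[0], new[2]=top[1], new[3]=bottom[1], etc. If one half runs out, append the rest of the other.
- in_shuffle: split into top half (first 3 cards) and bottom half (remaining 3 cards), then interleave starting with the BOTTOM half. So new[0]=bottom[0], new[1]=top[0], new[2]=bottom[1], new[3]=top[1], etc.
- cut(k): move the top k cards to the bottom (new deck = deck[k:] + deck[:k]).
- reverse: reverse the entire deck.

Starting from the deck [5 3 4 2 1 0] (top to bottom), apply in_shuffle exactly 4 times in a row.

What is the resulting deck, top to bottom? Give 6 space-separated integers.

After op 1 (in_shuffle): [2 5 1 3 0 4]
After op 2 (in_shuffle): [3 2 0 5 4 1]
After op 3 (in_shuffle): [5 3 4 2 1 0]
After op 4 (in_shuffle): [2 5 1 3 0 4]

Answer: 2 5 1 3 0 4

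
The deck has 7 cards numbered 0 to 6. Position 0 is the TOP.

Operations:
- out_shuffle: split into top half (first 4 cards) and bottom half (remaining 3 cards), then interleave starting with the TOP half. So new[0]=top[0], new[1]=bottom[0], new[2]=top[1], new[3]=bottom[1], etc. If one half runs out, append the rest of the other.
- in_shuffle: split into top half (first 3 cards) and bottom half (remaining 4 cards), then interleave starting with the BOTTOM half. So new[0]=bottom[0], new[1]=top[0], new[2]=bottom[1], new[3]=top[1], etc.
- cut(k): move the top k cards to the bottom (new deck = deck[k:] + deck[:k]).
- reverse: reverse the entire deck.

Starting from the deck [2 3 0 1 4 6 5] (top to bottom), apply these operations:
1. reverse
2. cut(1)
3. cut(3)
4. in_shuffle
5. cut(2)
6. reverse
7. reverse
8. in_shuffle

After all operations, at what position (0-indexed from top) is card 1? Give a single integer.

After op 1 (reverse): [5 6 4 1 0 3 2]
After op 2 (cut(1)): [6 4 1 0 3 2 5]
After op 3 (cut(3)): [0 3 2 5 6 4 1]
After op 4 (in_shuffle): [5 0 6 3 4 2 1]
After op 5 (cut(2)): [6 3 4 2 1 5 0]
After op 6 (reverse): [0 5 1 2 4 3 6]
After op 7 (reverse): [6 3 4 2 1 5 0]
After op 8 (in_shuffle): [2 6 1 3 5 4 0]
Card 1 is at position 2.

Answer: 2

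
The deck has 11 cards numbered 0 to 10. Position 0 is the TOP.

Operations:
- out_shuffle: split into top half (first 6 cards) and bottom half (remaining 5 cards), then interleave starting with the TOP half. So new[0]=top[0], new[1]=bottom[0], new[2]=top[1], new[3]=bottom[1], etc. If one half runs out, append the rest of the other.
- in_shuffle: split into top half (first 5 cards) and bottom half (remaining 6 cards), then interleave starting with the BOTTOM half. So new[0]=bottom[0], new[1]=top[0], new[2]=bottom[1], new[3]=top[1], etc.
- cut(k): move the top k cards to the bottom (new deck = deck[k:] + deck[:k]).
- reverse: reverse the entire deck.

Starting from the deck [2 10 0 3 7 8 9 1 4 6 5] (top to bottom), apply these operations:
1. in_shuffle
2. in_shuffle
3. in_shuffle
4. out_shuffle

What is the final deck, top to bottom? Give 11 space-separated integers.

After op 1 (in_shuffle): [8 2 9 10 1 0 4 3 6 7 5]
After op 2 (in_shuffle): [0 8 4 2 3 9 6 10 7 1 5]
After op 3 (in_shuffle): [9 0 6 8 10 4 7 2 1 3 5]
After op 4 (out_shuffle): [9 7 0 2 6 1 8 3 10 5 4]

Answer: 9 7 0 2 6 1 8 3 10 5 4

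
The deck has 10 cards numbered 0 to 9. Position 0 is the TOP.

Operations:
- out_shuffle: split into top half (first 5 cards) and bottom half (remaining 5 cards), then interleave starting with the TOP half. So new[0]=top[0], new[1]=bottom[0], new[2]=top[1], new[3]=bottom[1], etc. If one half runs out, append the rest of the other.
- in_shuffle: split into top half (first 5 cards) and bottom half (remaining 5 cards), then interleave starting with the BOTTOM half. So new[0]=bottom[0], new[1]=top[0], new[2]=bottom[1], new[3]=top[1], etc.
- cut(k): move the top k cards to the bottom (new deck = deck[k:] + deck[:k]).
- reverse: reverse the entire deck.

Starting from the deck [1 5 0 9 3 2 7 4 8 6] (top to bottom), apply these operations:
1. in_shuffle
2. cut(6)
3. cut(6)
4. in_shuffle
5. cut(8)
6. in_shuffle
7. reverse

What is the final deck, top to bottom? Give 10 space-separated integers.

After op 1 (in_shuffle): [2 1 7 5 4 0 8 9 6 3]
After op 2 (cut(6)): [8 9 6 3 2 1 7 5 4 0]
After op 3 (cut(6)): [7 5 4 0 8 9 6 3 2 1]
After op 4 (in_shuffle): [9 7 6 5 3 4 2 0 1 8]
After op 5 (cut(8)): [1 8 9 7 6 5 3 4 2 0]
After op 6 (in_shuffle): [5 1 3 8 4 9 2 7 0 6]
After op 7 (reverse): [6 0 7 2 9 4 8 3 1 5]

Answer: 6 0 7 2 9 4 8 3 1 5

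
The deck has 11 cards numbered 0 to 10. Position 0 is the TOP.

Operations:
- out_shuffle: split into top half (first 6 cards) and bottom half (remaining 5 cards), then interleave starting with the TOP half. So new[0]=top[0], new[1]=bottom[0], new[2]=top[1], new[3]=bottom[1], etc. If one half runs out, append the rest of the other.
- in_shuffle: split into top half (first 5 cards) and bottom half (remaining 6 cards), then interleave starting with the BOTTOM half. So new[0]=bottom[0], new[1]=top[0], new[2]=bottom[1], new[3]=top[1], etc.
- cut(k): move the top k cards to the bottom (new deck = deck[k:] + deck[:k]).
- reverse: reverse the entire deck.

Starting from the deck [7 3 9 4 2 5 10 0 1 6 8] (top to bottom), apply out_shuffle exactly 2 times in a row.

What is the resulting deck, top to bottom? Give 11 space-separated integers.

Answer: 7 4 10 6 3 2 0 8 9 5 1

Derivation:
After op 1 (out_shuffle): [7 10 3 0 9 1 4 6 2 8 5]
After op 2 (out_shuffle): [7 4 10 6 3 2 0 8 9 5 1]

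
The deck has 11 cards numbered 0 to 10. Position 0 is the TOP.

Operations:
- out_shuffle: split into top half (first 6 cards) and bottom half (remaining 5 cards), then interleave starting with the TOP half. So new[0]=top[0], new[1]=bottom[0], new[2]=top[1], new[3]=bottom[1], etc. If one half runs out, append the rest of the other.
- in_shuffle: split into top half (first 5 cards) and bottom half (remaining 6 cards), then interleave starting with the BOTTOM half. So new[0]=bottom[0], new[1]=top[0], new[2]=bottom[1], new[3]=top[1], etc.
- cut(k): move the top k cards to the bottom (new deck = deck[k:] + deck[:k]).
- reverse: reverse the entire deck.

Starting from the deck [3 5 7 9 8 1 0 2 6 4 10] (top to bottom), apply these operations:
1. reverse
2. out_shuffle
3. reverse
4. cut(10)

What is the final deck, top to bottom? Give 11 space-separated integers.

Answer: 10 1 3 0 5 2 7 6 9 4 8

Derivation:
After op 1 (reverse): [10 4 6 2 0 1 8 9 7 5 3]
After op 2 (out_shuffle): [10 8 4 9 6 7 2 5 0 3 1]
After op 3 (reverse): [1 3 0 5 2 7 6 9 4 8 10]
After op 4 (cut(10)): [10 1 3 0 5 2 7 6 9 4 8]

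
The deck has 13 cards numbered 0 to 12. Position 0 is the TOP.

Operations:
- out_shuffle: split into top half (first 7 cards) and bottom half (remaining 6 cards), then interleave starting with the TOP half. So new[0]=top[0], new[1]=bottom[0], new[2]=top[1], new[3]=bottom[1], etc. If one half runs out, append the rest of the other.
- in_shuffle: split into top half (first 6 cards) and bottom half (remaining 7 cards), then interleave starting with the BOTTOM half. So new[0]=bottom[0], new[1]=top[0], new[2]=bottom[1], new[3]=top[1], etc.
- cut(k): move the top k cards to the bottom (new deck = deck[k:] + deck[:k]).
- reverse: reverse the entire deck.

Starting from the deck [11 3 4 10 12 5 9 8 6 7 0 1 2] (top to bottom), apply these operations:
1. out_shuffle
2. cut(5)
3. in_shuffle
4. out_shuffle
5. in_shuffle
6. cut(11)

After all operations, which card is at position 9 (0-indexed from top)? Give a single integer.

After op 1 (out_shuffle): [11 8 3 6 4 7 10 0 12 1 5 2 9]
After op 2 (cut(5)): [7 10 0 12 1 5 2 9 11 8 3 6 4]
After op 3 (in_shuffle): [2 7 9 10 11 0 8 12 3 1 6 5 4]
After op 4 (out_shuffle): [2 12 7 3 9 1 10 6 11 5 0 4 8]
After op 5 (in_shuffle): [10 2 6 12 11 7 5 3 0 9 4 1 8]
After op 6 (cut(11)): [1 8 10 2 6 12 11 7 5 3 0 9 4]
Position 9: card 3.

Answer: 3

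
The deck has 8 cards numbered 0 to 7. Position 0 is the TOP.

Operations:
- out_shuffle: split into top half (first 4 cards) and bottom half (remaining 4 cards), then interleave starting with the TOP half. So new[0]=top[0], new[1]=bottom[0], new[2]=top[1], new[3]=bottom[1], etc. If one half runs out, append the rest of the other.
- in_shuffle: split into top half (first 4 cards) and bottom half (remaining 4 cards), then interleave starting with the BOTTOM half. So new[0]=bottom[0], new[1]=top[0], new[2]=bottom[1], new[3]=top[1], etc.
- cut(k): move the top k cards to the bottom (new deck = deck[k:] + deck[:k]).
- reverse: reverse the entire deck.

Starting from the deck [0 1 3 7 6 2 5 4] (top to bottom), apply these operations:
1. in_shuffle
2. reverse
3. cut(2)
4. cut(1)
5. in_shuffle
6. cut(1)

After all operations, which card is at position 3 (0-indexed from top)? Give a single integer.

Answer: 4

Derivation:
After op 1 (in_shuffle): [6 0 2 1 5 3 4 7]
After op 2 (reverse): [7 4 3 5 1 2 0 6]
After op 3 (cut(2)): [3 5 1 2 0 6 7 4]
After op 4 (cut(1)): [5 1 2 0 6 7 4 3]
After op 5 (in_shuffle): [6 5 7 1 4 2 3 0]
After op 6 (cut(1)): [5 7 1 4 2 3 0 6]
Position 3: card 4.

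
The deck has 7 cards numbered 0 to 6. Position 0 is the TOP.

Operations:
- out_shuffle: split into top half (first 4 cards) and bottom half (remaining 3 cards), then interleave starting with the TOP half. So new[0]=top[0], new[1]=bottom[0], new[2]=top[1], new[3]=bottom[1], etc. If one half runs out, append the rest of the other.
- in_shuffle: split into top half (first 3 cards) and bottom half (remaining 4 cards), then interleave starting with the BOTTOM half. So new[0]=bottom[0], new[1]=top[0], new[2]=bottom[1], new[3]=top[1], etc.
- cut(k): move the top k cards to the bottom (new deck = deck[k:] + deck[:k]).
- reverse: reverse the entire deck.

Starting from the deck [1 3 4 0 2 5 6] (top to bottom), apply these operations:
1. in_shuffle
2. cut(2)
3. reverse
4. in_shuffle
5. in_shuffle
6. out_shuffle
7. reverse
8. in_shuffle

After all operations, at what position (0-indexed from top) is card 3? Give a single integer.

After op 1 (in_shuffle): [0 1 2 3 5 4 6]
After op 2 (cut(2)): [2 3 5 4 6 0 1]
After op 3 (reverse): [1 0 6 4 5 3 2]
After op 4 (in_shuffle): [4 1 5 0 3 6 2]
After op 5 (in_shuffle): [0 4 3 1 6 5 2]
After op 6 (out_shuffle): [0 6 4 5 3 2 1]
After op 7 (reverse): [1 2 3 5 4 6 0]
After op 8 (in_shuffle): [5 1 4 2 6 3 0]
Card 3 is at position 5.

Answer: 5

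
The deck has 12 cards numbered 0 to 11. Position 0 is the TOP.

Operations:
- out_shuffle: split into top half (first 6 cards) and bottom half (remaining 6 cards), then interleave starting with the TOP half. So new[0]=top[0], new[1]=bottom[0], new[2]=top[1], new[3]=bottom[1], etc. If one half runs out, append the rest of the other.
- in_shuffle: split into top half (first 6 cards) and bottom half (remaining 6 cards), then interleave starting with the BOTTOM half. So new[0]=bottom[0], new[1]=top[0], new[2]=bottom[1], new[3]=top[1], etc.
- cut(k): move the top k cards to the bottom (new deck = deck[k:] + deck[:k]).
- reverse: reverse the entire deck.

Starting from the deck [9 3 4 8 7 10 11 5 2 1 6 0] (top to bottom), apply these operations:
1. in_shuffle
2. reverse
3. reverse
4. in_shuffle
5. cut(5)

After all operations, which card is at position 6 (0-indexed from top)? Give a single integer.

Answer: 4

Derivation:
After op 1 (in_shuffle): [11 9 5 3 2 4 1 8 6 7 0 10]
After op 2 (reverse): [10 0 7 6 8 1 4 2 3 5 9 11]
After op 3 (reverse): [11 9 5 3 2 4 1 8 6 7 0 10]
After op 4 (in_shuffle): [1 11 8 9 6 5 7 3 0 2 10 4]
After op 5 (cut(5)): [5 7 3 0 2 10 4 1 11 8 9 6]
Position 6: card 4.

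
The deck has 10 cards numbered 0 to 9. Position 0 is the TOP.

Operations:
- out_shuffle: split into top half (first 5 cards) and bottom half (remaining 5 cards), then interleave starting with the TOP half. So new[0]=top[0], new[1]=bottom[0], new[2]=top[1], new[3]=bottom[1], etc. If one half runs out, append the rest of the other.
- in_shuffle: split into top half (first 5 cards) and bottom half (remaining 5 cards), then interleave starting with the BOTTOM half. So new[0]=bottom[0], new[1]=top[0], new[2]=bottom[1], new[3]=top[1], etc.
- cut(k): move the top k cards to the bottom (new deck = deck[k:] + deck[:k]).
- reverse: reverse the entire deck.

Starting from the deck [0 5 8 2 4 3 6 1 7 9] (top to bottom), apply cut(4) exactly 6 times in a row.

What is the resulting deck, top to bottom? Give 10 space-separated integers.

Answer: 4 3 6 1 7 9 0 5 8 2

Derivation:
After op 1 (cut(4)): [4 3 6 1 7 9 0 5 8 2]
After op 2 (cut(4)): [7 9 0 5 8 2 4 3 6 1]
After op 3 (cut(4)): [8 2 4 3 6 1 7 9 0 5]
After op 4 (cut(4)): [6 1 7 9 0 5 8 2 4 3]
After op 5 (cut(4)): [0 5 8 2 4 3 6 1 7 9]
After op 6 (cut(4)): [4 3 6 1 7 9 0 5 8 2]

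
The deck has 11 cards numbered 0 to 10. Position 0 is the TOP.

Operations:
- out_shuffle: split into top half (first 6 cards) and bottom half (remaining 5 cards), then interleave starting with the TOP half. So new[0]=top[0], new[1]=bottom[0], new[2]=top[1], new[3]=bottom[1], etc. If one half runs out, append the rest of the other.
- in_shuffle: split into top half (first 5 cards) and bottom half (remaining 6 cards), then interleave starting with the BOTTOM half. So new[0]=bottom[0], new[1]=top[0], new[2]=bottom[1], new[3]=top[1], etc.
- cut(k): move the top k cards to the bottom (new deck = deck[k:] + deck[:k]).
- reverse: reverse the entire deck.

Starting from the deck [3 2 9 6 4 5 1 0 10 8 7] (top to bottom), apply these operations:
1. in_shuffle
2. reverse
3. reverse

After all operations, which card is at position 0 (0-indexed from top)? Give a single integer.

Answer: 5

Derivation:
After op 1 (in_shuffle): [5 3 1 2 0 9 10 6 8 4 7]
After op 2 (reverse): [7 4 8 6 10 9 0 2 1 3 5]
After op 3 (reverse): [5 3 1 2 0 9 10 6 8 4 7]
Position 0: card 5.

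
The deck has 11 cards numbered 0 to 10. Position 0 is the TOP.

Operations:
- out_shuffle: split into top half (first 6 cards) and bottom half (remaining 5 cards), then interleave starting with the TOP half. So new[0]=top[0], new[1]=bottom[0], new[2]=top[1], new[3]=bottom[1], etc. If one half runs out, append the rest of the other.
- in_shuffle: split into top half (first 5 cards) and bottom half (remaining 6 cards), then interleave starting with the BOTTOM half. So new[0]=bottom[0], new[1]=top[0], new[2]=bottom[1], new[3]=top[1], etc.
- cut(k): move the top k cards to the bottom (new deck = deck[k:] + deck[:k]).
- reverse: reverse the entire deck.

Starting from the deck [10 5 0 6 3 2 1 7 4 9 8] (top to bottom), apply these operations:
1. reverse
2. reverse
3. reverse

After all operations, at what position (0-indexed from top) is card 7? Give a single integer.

Answer: 3

Derivation:
After op 1 (reverse): [8 9 4 7 1 2 3 6 0 5 10]
After op 2 (reverse): [10 5 0 6 3 2 1 7 4 9 8]
After op 3 (reverse): [8 9 4 7 1 2 3 6 0 5 10]
Card 7 is at position 3.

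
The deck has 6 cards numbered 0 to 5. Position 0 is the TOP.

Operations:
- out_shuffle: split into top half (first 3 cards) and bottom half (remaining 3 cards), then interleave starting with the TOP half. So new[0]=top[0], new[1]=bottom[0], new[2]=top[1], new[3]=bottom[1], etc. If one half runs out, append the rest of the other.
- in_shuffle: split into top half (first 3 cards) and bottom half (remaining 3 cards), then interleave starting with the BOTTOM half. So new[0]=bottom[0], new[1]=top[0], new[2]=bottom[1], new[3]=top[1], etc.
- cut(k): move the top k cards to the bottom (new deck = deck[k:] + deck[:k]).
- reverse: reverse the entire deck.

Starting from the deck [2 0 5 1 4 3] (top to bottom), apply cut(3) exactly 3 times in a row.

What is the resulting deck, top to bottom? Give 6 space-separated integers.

Answer: 1 4 3 2 0 5

Derivation:
After op 1 (cut(3)): [1 4 3 2 0 5]
After op 2 (cut(3)): [2 0 5 1 4 3]
After op 3 (cut(3)): [1 4 3 2 0 5]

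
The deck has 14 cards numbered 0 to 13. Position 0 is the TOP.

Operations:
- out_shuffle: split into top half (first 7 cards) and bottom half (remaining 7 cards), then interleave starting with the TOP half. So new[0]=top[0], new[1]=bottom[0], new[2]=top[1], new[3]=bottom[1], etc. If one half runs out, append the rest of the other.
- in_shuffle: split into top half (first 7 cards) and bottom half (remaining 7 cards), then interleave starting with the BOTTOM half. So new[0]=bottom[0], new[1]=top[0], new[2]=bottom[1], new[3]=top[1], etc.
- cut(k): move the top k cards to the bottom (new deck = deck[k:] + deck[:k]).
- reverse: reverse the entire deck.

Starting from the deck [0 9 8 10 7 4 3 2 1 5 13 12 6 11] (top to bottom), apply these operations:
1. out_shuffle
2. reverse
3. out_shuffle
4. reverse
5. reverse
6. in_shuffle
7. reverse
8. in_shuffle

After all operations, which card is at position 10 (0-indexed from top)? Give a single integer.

Answer: 11

Derivation:
After op 1 (out_shuffle): [0 2 9 1 8 5 10 13 7 12 4 6 3 11]
After op 2 (reverse): [11 3 6 4 12 7 13 10 5 8 1 9 2 0]
After op 3 (out_shuffle): [11 10 3 5 6 8 4 1 12 9 7 2 13 0]
After op 4 (reverse): [0 13 2 7 9 12 1 4 8 6 5 3 10 11]
After op 5 (reverse): [11 10 3 5 6 8 4 1 12 9 7 2 13 0]
After op 6 (in_shuffle): [1 11 12 10 9 3 7 5 2 6 13 8 0 4]
After op 7 (reverse): [4 0 8 13 6 2 5 7 3 9 10 12 11 1]
After op 8 (in_shuffle): [7 4 3 0 9 8 10 13 12 6 11 2 1 5]
Position 10: card 11.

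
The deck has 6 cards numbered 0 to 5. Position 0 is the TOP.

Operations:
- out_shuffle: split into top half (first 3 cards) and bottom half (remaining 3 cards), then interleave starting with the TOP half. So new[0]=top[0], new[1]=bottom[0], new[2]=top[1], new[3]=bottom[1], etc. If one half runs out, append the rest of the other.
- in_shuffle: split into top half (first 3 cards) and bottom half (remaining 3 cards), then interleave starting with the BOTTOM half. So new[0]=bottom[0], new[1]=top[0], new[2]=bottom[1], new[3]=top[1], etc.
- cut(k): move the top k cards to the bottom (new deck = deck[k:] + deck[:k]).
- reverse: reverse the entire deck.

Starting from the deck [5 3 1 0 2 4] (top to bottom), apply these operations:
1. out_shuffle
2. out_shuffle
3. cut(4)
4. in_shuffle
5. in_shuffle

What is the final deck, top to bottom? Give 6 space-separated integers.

After op 1 (out_shuffle): [5 0 3 2 1 4]
After op 2 (out_shuffle): [5 2 0 1 3 4]
After op 3 (cut(4)): [3 4 5 2 0 1]
After op 4 (in_shuffle): [2 3 0 4 1 5]
After op 5 (in_shuffle): [4 2 1 3 5 0]

Answer: 4 2 1 3 5 0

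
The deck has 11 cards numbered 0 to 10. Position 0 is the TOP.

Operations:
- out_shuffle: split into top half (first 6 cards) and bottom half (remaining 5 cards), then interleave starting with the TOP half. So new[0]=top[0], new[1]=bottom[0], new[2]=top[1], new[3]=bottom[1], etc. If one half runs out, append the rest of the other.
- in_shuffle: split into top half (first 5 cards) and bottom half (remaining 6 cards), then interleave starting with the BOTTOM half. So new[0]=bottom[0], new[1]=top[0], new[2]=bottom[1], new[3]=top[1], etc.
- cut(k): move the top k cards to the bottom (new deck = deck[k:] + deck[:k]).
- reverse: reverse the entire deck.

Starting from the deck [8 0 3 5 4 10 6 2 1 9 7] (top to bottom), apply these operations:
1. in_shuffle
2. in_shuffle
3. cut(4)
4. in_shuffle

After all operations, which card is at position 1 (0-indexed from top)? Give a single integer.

Answer: 5

Derivation:
After op 1 (in_shuffle): [10 8 6 0 2 3 1 5 9 4 7]
After op 2 (in_shuffle): [3 10 1 8 5 6 9 0 4 2 7]
After op 3 (cut(4)): [5 6 9 0 4 2 7 3 10 1 8]
After op 4 (in_shuffle): [2 5 7 6 3 9 10 0 1 4 8]
Position 1: card 5.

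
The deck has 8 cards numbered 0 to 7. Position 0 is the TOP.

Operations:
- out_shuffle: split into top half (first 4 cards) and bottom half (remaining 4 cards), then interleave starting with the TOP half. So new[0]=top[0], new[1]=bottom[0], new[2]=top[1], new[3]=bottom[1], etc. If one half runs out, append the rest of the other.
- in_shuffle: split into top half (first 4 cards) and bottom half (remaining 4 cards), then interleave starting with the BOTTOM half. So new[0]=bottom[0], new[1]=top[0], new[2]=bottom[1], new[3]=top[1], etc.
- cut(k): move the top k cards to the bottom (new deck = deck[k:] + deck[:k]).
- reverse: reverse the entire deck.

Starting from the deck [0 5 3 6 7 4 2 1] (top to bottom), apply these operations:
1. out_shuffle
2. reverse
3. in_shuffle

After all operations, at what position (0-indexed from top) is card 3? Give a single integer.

Answer: 7

Derivation:
After op 1 (out_shuffle): [0 7 5 4 3 2 6 1]
After op 2 (reverse): [1 6 2 3 4 5 7 0]
After op 3 (in_shuffle): [4 1 5 6 7 2 0 3]
Card 3 is at position 7.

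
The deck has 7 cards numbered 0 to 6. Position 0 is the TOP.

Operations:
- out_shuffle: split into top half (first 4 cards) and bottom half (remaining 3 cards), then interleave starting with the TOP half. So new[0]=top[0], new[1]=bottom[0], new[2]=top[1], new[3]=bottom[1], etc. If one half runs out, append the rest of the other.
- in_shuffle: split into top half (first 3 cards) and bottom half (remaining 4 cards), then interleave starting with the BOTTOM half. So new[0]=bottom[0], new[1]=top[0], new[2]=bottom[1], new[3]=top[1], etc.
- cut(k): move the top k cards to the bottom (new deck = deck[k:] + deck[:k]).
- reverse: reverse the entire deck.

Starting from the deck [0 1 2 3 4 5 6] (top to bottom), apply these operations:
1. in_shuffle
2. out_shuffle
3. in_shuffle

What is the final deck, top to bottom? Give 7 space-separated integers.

Answer: 2 3 4 5 6 0 1

Derivation:
After op 1 (in_shuffle): [3 0 4 1 5 2 6]
After op 2 (out_shuffle): [3 5 0 2 4 6 1]
After op 3 (in_shuffle): [2 3 4 5 6 0 1]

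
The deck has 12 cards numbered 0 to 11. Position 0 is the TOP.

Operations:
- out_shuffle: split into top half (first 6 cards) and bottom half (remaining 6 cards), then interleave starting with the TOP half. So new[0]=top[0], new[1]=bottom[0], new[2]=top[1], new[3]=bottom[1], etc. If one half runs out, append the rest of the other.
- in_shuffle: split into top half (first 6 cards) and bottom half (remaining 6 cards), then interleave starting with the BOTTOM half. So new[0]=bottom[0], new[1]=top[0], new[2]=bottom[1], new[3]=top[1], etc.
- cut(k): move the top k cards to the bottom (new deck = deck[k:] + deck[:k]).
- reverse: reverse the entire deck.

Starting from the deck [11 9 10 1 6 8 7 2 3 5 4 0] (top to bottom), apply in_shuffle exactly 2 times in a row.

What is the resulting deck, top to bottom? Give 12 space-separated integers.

After op 1 (in_shuffle): [7 11 2 9 3 10 5 1 4 6 0 8]
After op 2 (in_shuffle): [5 7 1 11 4 2 6 9 0 3 8 10]

Answer: 5 7 1 11 4 2 6 9 0 3 8 10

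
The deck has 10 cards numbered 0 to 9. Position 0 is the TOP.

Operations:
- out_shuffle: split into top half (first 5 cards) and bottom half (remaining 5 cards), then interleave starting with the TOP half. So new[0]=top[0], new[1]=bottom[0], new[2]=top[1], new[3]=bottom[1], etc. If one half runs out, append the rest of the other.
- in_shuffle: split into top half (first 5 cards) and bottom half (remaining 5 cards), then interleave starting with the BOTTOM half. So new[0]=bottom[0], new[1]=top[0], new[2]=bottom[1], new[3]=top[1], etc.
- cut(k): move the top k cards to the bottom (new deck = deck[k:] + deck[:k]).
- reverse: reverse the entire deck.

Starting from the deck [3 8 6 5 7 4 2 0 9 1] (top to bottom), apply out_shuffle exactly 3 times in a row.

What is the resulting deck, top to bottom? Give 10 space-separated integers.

Answer: 3 9 0 2 4 7 5 6 8 1

Derivation:
After op 1 (out_shuffle): [3 4 8 2 6 0 5 9 7 1]
After op 2 (out_shuffle): [3 0 4 5 8 9 2 7 6 1]
After op 3 (out_shuffle): [3 9 0 2 4 7 5 6 8 1]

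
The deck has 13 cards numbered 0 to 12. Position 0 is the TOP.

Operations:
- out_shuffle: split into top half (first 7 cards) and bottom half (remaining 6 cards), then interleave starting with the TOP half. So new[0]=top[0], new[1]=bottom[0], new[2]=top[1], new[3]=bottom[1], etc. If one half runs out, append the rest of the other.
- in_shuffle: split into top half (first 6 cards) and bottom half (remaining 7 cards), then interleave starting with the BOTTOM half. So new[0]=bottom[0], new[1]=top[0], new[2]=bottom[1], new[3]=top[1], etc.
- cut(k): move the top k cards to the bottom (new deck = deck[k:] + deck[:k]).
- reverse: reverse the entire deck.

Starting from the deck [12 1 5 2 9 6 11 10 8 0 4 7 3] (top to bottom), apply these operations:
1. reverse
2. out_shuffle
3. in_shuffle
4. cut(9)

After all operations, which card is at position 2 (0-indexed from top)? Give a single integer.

After op 1 (reverse): [3 7 4 0 8 10 11 6 9 2 5 1 12]
After op 2 (out_shuffle): [3 6 7 9 4 2 0 5 8 1 10 12 11]
After op 3 (in_shuffle): [0 3 5 6 8 7 1 9 10 4 12 2 11]
After op 4 (cut(9)): [4 12 2 11 0 3 5 6 8 7 1 9 10]
Position 2: card 2.

Answer: 2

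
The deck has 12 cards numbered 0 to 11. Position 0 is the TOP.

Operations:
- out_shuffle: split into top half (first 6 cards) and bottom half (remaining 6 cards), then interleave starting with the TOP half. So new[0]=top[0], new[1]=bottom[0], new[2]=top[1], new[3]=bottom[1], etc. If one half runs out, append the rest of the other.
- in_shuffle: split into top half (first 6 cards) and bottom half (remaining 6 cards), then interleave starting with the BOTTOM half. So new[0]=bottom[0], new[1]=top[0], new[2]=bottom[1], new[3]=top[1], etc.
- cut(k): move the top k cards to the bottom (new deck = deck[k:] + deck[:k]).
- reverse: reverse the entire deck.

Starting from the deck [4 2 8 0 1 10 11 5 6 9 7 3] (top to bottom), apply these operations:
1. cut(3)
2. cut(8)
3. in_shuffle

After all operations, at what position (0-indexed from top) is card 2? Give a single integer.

After op 1 (cut(3)): [0 1 10 11 5 6 9 7 3 4 2 8]
After op 2 (cut(8)): [3 4 2 8 0 1 10 11 5 6 9 7]
After op 3 (in_shuffle): [10 3 11 4 5 2 6 8 9 0 7 1]
Card 2 is at position 5.

Answer: 5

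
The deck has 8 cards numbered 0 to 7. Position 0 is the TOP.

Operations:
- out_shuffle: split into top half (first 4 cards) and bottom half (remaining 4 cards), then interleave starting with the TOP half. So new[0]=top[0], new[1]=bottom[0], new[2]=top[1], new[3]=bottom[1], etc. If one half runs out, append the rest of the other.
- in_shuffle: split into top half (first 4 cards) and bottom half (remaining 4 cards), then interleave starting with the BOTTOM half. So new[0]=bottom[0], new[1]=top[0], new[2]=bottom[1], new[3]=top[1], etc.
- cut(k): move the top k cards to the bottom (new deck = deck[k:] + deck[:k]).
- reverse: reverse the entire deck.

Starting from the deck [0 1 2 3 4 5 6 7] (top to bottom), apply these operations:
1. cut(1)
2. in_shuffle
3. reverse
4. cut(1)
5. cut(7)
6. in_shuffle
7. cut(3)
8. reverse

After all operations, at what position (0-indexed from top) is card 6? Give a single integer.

Answer: 0

Derivation:
After op 1 (cut(1)): [1 2 3 4 5 6 7 0]
After op 2 (in_shuffle): [5 1 6 2 7 3 0 4]
After op 3 (reverse): [4 0 3 7 2 6 1 5]
After op 4 (cut(1)): [0 3 7 2 6 1 5 4]
After op 5 (cut(7)): [4 0 3 7 2 6 1 5]
After op 6 (in_shuffle): [2 4 6 0 1 3 5 7]
After op 7 (cut(3)): [0 1 3 5 7 2 4 6]
After op 8 (reverse): [6 4 2 7 5 3 1 0]
Card 6 is at position 0.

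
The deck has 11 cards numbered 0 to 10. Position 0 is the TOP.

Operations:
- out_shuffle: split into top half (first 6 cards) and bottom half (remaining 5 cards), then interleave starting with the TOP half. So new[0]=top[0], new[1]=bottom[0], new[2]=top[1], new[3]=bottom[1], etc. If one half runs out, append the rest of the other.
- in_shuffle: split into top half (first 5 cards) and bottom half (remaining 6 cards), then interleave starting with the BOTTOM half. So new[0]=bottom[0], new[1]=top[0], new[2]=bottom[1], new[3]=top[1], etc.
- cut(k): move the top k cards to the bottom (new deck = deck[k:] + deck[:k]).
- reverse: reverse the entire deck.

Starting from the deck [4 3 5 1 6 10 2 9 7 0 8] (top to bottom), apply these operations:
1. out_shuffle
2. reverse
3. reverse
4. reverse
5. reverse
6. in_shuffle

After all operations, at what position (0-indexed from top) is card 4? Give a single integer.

Answer: 1

Derivation:
After op 1 (out_shuffle): [4 2 3 9 5 7 1 0 6 8 10]
After op 2 (reverse): [10 8 6 0 1 7 5 9 3 2 4]
After op 3 (reverse): [4 2 3 9 5 7 1 0 6 8 10]
After op 4 (reverse): [10 8 6 0 1 7 5 9 3 2 4]
After op 5 (reverse): [4 2 3 9 5 7 1 0 6 8 10]
After op 6 (in_shuffle): [7 4 1 2 0 3 6 9 8 5 10]
Card 4 is at position 1.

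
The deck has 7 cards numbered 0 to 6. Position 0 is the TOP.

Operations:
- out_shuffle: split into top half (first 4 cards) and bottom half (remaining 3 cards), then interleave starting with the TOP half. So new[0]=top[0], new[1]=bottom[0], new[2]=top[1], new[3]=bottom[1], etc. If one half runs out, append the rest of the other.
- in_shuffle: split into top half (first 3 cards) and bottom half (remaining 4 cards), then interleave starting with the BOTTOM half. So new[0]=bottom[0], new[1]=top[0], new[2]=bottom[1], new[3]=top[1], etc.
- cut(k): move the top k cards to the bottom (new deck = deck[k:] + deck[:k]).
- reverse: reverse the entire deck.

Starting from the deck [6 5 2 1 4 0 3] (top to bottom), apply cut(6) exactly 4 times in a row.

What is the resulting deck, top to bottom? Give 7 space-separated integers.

Answer: 1 4 0 3 6 5 2

Derivation:
After op 1 (cut(6)): [3 6 5 2 1 4 0]
After op 2 (cut(6)): [0 3 6 5 2 1 4]
After op 3 (cut(6)): [4 0 3 6 5 2 1]
After op 4 (cut(6)): [1 4 0 3 6 5 2]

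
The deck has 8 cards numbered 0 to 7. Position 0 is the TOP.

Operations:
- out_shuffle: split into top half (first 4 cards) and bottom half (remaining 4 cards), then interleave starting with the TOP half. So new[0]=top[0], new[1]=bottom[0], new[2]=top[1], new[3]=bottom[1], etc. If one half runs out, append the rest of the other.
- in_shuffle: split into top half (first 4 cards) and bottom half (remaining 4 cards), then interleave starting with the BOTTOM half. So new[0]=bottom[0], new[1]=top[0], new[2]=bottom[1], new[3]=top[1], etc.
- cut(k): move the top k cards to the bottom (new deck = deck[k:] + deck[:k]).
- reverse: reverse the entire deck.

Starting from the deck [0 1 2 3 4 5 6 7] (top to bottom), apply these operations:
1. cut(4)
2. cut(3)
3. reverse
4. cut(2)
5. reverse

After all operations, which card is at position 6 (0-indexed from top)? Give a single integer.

After op 1 (cut(4)): [4 5 6 7 0 1 2 3]
After op 2 (cut(3)): [7 0 1 2 3 4 5 6]
After op 3 (reverse): [6 5 4 3 2 1 0 7]
After op 4 (cut(2)): [4 3 2 1 0 7 6 5]
After op 5 (reverse): [5 6 7 0 1 2 3 4]
Position 6: card 3.

Answer: 3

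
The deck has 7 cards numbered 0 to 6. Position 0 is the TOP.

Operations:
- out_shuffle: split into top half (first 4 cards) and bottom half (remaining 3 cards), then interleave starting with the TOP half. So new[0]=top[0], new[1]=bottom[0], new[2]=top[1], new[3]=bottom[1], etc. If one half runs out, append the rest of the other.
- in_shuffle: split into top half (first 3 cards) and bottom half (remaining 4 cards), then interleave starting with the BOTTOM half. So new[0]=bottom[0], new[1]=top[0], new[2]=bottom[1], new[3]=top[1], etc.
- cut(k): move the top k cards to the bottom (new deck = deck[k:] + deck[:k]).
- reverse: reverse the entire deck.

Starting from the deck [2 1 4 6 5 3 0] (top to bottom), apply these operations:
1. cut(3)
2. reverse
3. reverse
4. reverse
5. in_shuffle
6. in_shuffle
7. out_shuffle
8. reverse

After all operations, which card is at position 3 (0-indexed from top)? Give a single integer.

After op 1 (cut(3)): [6 5 3 0 2 1 4]
After op 2 (reverse): [4 1 2 0 3 5 6]
After op 3 (reverse): [6 5 3 0 2 1 4]
After op 4 (reverse): [4 1 2 0 3 5 6]
After op 5 (in_shuffle): [0 4 3 1 5 2 6]
After op 6 (in_shuffle): [1 0 5 4 2 3 6]
After op 7 (out_shuffle): [1 2 0 3 5 6 4]
After op 8 (reverse): [4 6 5 3 0 2 1]
Position 3: card 3.

Answer: 3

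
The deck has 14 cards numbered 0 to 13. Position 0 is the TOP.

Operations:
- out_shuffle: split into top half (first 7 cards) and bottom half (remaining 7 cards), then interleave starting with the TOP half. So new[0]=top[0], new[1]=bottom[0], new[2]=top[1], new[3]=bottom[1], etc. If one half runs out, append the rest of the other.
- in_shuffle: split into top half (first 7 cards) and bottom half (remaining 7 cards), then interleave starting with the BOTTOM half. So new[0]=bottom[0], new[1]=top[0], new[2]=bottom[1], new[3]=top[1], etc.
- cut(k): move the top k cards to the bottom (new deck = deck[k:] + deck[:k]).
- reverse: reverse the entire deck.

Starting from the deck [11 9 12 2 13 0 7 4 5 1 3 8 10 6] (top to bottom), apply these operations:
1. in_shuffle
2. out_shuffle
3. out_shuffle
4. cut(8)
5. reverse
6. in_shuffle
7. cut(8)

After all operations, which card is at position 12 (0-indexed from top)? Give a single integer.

Answer: 3

Derivation:
After op 1 (in_shuffle): [4 11 5 9 1 12 3 2 8 13 10 0 6 7]
After op 2 (out_shuffle): [4 2 11 8 5 13 9 10 1 0 12 6 3 7]
After op 3 (out_shuffle): [4 10 2 1 11 0 8 12 5 6 13 3 9 7]
After op 4 (cut(8)): [5 6 13 3 9 7 4 10 2 1 11 0 8 12]
After op 5 (reverse): [12 8 0 11 1 2 10 4 7 9 3 13 6 5]
After op 6 (in_shuffle): [4 12 7 8 9 0 3 11 13 1 6 2 5 10]
After op 7 (cut(8)): [13 1 6 2 5 10 4 12 7 8 9 0 3 11]
Position 12: card 3.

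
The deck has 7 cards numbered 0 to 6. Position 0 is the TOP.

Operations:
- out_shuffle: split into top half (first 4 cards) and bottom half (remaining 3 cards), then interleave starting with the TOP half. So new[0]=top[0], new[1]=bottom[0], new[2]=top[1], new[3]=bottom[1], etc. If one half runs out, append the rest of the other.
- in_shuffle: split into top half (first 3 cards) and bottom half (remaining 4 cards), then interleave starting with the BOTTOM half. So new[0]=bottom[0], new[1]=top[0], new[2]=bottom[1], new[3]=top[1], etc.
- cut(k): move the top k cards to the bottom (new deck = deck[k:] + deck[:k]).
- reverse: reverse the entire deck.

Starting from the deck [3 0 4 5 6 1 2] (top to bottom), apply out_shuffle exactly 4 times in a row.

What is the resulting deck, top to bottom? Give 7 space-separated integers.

After op 1 (out_shuffle): [3 6 0 1 4 2 5]
After op 2 (out_shuffle): [3 4 6 2 0 5 1]
After op 3 (out_shuffle): [3 0 4 5 6 1 2]
After op 4 (out_shuffle): [3 6 0 1 4 2 5]

Answer: 3 6 0 1 4 2 5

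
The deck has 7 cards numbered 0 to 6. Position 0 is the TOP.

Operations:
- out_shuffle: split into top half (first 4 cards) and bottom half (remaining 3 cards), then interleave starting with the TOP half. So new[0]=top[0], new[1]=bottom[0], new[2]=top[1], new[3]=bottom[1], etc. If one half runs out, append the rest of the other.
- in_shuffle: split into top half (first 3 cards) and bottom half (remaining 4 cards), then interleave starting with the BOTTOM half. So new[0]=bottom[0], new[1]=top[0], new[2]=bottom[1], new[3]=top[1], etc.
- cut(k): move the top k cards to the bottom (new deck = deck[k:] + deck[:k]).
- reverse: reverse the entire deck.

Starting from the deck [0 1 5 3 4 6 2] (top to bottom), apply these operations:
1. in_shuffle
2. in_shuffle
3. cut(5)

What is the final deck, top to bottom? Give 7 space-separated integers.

After op 1 (in_shuffle): [3 0 4 1 6 5 2]
After op 2 (in_shuffle): [1 3 6 0 5 4 2]
After op 3 (cut(5)): [4 2 1 3 6 0 5]

Answer: 4 2 1 3 6 0 5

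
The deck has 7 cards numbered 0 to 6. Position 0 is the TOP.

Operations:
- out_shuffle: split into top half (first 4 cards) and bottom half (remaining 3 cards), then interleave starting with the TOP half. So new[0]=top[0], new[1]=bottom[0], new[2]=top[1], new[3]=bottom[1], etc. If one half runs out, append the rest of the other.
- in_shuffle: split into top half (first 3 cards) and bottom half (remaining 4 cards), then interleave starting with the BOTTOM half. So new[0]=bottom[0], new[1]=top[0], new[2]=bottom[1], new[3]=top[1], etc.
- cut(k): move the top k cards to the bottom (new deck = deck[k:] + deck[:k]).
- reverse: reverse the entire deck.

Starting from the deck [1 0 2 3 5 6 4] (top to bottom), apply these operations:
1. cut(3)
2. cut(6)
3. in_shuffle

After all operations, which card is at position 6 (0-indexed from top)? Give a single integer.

Answer: 0

Derivation:
After op 1 (cut(3)): [3 5 6 4 1 0 2]
After op 2 (cut(6)): [2 3 5 6 4 1 0]
After op 3 (in_shuffle): [6 2 4 3 1 5 0]
Position 6: card 0.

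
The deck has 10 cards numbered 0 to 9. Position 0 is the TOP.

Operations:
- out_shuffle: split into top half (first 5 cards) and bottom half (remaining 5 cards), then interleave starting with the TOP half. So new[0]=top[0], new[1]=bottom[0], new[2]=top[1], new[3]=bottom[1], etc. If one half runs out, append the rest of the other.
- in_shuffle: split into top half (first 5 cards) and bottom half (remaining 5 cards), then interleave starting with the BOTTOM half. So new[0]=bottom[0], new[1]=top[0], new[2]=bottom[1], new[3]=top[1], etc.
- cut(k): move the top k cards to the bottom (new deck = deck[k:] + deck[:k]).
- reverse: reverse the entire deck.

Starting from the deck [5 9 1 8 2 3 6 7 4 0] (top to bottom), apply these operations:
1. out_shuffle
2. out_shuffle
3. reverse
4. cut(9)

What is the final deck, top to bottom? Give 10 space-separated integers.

Answer: 5 0 1 2 6 4 9 8 3 7

Derivation:
After op 1 (out_shuffle): [5 3 9 6 1 7 8 4 2 0]
After op 2 (out_shuffle): [5 7 3 8 9 4 6 2 1 0]
After op 3 (reverse): [0 1 2 6 4 9 8 3 7 5]
After op 4 (cut(9)): [5 0 1 2 6 4 9 8 3 7]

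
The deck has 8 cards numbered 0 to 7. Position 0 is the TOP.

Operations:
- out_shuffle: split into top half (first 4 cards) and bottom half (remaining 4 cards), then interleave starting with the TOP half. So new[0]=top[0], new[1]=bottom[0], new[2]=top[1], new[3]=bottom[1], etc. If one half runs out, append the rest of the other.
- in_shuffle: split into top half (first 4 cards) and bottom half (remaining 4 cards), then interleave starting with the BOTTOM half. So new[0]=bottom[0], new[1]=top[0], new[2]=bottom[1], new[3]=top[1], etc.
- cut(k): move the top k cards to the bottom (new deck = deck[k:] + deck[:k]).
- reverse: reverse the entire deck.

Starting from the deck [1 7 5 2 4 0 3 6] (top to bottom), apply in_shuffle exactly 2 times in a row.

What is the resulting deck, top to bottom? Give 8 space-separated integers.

After op 1 (in_shuffle): [4 1 0 7 3 5 6 2]
After op 2 (in_shuffle): [3 4 5 1 6 0 2 7]

Answer: 3 4 5 1 6 0 2 7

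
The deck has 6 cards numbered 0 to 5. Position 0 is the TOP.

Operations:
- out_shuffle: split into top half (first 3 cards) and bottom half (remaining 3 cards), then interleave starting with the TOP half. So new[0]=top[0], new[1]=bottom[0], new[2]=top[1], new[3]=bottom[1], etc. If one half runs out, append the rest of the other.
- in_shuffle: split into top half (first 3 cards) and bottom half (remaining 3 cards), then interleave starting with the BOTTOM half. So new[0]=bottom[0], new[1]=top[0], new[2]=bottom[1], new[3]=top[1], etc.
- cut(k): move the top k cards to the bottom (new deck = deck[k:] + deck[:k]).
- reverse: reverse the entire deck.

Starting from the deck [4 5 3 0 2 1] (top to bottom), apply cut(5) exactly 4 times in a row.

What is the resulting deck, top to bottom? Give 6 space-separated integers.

After op 1 (cut(5)): [1 4 5 3 0 2]
After op 2 (cut(5)): [2 1 4 5 3 0]
After op 3 (cut(5)): [0 2 1 4 5 3]
After op 4 (cut(5)): [3 0 2 1 4 5]

Answer: 3 0 2 1 4 5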